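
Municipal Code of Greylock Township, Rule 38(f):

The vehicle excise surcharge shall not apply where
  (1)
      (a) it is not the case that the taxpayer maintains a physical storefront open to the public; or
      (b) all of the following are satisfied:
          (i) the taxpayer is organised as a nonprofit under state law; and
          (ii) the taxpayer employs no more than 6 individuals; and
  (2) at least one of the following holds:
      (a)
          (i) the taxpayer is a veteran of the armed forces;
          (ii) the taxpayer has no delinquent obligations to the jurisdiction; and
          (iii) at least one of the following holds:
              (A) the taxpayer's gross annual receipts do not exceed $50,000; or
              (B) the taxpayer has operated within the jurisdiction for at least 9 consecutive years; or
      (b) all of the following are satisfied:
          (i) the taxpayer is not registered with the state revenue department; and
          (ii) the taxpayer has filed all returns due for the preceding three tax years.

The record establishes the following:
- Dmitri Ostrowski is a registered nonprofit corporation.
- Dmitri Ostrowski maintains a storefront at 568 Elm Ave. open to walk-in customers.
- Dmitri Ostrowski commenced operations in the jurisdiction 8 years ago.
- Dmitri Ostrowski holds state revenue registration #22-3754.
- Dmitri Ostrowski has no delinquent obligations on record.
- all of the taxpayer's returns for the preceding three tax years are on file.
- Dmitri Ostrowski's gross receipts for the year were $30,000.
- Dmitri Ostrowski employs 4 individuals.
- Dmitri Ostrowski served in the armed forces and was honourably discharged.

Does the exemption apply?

Yes — exempt.

(a) not (has storefront) — not satisfied.
(i) nonprofit — holds.
(ii) ≤ 6 employees — met.
(b): T AND T → true.
So (1) is satisfied (F OR T).
(i) veteran — satisfied.
(ii) no delinquency — holds.
(A) receipts ≤ $50,000 — met.
(B) ≥ 9 yrs in jurisdiction — not met.
(iii) = T OR F = true.
(a) = T AND T AND T = true.
(i) not (state-registered) — not met.
(ii) returns current — holds.
(b): F AND T → false.
So (2) is satisfied (T OR F).
Overall = T AND T = true.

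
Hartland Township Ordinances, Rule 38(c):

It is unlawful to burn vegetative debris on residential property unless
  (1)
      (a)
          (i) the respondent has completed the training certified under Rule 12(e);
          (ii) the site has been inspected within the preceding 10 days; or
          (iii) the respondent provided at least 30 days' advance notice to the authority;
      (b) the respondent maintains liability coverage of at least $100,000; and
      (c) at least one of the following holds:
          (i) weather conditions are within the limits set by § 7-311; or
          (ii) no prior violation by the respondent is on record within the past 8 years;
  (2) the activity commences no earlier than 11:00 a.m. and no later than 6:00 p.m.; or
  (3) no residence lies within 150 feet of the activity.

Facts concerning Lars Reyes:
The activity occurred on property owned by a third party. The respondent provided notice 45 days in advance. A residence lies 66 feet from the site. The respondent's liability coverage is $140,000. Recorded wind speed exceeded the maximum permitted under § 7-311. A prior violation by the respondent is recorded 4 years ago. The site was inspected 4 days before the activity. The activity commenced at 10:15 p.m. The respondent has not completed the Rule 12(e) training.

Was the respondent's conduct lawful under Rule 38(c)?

No — unlawful.

(i) training certified — fails.
(ii) site inspected — holds.
(iii) ≥30 days' notice — satisfied.
(a) = F OR T OR T = true.
(b) coverage ≥ $100,000 — holds.
(i) weather ok — not met.
(ii) no prior violation — not satisfied.
(c) = F OR F = false.
So (1) is not satisfied (T AND T AND F).
(2) start within hours — fails.
(3) no residence in 150 ft — not satisfied.
Overall: F OR F OR F → false.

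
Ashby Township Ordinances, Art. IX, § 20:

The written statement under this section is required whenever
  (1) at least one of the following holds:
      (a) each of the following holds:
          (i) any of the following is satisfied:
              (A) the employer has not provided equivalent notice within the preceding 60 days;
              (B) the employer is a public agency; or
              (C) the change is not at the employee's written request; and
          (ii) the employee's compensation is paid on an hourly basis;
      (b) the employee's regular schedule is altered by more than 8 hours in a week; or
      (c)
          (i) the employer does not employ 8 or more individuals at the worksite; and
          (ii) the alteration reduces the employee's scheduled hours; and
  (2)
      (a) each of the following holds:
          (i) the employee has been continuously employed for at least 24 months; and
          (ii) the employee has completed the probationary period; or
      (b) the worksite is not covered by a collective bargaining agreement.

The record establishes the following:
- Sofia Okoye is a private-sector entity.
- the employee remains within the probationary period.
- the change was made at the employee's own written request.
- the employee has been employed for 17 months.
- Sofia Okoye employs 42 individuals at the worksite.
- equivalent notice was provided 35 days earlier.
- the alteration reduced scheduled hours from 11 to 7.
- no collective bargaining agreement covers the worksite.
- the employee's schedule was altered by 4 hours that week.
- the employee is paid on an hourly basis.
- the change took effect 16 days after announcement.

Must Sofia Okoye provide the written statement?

No — not required.

(A) no recent notice — fails.
(B) public agency — not satisfied.
(C) not employee-requested — fails.
(i): F OR F OR F → false.
(ii) hourly-paid — satisfied.
(a) = F AND T = false.
(b) schedule shift > 8h — not met.
(i) not (≥ 8 at site) — not met.
(ii) hours reduced — satisfied.
(c): F AND T → false.
(1) = F OR F OR F = false.
(i) tenure ≥ 24 mo. — not met.
(ii) past probation — fails.
(a): F AND F → false.
(b) no CBA — holds.
So (2) is satisfied (F OR T).
Overall = F AND T = false.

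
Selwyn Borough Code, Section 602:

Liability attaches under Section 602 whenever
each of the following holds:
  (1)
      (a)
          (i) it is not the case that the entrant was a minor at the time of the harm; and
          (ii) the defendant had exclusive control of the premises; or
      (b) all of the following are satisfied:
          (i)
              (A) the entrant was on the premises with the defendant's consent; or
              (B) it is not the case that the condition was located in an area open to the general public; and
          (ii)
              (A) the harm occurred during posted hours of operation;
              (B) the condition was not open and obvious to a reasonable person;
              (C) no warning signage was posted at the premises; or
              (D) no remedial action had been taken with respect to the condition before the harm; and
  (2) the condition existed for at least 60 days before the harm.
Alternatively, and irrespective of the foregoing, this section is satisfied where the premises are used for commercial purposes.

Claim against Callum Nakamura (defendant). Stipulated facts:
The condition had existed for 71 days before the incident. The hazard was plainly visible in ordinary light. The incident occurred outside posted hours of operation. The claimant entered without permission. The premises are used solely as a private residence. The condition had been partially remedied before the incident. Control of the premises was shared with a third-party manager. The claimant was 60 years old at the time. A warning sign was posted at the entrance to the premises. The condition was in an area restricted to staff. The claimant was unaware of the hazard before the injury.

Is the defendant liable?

(i) not (entrant a minor) — holds.
(ii) exclusive control — not satisfied.
(a) = T AND F = false.
(A) consent to enter — not satisfied.
(B) not (public area) — holds.
(i) = F OR T = true.
(A) during posted hours — not satisfied.
(B) not open/obvious — fails.
(C) no signage posted — not met.
(D) no remedial action — fails.
(ii) = F OR F OR F OR F = false.
So (b) is not satisfied (T AND F).
(1) = F OR F = false.
(2) condition ≥60 days old — met.
Overall = F AND T = false.
Exception (commercial use) — not satisfied.
Result: main false OR exception false → false.

No — not liable.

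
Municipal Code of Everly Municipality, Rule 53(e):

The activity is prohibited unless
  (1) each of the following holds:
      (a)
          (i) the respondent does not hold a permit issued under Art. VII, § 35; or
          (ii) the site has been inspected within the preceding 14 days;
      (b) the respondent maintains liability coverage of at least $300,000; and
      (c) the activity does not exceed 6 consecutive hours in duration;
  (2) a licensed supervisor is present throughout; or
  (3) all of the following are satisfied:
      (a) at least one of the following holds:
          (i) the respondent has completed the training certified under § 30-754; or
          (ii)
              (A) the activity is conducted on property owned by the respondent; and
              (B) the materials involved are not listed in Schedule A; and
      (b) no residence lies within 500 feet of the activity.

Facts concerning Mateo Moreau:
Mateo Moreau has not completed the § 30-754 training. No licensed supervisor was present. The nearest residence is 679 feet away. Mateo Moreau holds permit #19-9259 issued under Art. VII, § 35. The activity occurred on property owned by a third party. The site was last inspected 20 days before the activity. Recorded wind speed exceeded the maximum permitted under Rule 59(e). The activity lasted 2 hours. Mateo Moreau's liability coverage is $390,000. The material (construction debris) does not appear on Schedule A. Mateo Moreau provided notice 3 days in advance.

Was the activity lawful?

(i) not (holds permit) — fails.
(ii) site inspected — not satisfied.
(a) = F OR F = false.
(b) coverage ≥ $300,000 — holds.
(c) ≤ 6 hrs duration — satisfied.
So (1) is not satisfied (F AND T AND T).
(2) supervisor present — not satisfied.
(i) training certified — not met.
(A) own property — not satisfied.
(B) not (Schedule A material) — met.
(ii): F AND T → false.
So (a) is not satisfied (F OR F).
(b) no residence in 500 ft — satisfied.
(3): F AND T → false.
Overall = F OR F OR F = false.

No — unlawful.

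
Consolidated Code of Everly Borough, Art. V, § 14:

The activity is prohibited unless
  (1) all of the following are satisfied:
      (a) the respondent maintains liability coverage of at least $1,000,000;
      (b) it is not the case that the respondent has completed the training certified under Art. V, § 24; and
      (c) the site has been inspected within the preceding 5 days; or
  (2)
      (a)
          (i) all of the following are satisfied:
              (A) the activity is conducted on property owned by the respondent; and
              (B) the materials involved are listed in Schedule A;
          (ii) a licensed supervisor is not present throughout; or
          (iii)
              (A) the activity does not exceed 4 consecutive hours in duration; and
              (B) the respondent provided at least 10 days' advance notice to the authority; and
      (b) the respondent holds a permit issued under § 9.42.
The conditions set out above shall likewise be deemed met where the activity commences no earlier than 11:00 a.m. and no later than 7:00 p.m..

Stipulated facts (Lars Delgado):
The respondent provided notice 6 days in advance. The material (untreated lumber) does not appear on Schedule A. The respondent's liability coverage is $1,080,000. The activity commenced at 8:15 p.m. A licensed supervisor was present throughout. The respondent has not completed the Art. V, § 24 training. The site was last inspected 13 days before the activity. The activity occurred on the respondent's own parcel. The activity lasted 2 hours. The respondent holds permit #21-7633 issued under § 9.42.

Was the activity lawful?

No — unlawful.

(a) coverage ≥ $1,000,000 — met.
(b) not (training certified) — holds.
(c) site inspected — not satisfied.
So (1) is not satisfied (T AND T AND F).
(A) own property — satisfied.
(B) Schedule A material — not satisfied.
(i) = T AND F = false.
(ii) not (supervisor present) — fails.
(A) ≤ 4 hrs duration — met.
(B) ≥10 days' notice — fails.
(iii): T AND F → false.
So (a) is not satisfied (F OR F OR F).
(b) holds permit — met.
(2) = F AND T = false.
Overall = F OR F = false.
Exception (start within hours) — not satisfied.
Result: main false OR exception false → false.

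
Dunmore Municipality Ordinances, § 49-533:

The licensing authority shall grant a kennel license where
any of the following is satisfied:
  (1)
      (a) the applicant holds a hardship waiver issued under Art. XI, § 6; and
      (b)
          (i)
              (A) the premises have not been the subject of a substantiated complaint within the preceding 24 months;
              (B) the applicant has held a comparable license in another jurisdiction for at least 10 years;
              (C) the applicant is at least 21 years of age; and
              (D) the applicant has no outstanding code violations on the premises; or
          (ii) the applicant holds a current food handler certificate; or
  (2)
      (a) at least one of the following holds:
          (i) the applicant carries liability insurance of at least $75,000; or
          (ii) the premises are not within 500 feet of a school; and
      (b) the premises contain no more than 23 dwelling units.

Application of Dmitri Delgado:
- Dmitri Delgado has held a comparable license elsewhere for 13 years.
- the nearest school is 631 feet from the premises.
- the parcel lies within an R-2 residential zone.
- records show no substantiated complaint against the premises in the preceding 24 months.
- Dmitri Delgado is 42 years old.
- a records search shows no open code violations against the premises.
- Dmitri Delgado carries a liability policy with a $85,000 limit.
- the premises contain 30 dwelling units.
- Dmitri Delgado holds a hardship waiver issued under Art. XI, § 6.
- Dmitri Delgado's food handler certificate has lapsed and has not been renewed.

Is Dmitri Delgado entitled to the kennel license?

(a) hardship waiver — satisfied.
(A) no complaint in 24 mo. — holds.
(B) prior license ≥ 10 yr — holds.
(C) age ≥ 21 — holds.
(D) no code violations — holds.
(i) = T AND T AND T AND T = true.
(ii) food handler cert. — fails.
(b) = T OR F = true.
So (1) is satisfied (T AND T).
(i) insurance ≥ $75,000 — satisfied.
(ii) ≥500 ft from school — met.
(a): T OR T → true.
(b) ≤ 23 units — not met.
(2) = T AND F = false.
Overall = T OR F = true.

Yes — granted.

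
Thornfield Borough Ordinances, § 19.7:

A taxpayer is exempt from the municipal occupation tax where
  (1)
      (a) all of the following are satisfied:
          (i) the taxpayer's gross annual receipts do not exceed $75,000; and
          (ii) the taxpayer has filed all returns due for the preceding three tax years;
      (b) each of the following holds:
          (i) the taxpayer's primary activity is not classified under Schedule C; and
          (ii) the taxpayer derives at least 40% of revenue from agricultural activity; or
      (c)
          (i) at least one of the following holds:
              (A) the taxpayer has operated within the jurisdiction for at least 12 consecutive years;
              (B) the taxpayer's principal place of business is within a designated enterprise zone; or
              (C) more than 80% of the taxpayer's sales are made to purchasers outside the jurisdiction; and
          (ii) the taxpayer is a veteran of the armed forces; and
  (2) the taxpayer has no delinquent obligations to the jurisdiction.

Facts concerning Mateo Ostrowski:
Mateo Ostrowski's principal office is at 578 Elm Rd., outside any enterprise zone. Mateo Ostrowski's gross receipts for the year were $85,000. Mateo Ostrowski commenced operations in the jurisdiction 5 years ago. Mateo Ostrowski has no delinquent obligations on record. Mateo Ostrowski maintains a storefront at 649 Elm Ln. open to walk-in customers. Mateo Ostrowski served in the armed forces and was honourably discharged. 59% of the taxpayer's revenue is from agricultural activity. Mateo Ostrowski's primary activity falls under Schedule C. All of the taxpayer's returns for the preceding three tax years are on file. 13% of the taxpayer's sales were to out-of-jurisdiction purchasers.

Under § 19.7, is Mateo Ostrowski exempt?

(i) receipts ≤ $75,000 — fails.
(ii) returns current — holds.
(a): F AND T → false.
(i) not (Schedule C activity) — not met.
(ii) ≥40% agricultural — met.
(b) = F AND T = false.
(A) ≥ 12 yrs in jurisdiction — not met.
(B) in enterprise zone — not satisfied.
(C) >80% out-of-jur. sales — fails.
(i): F OR F OR F → false.
(ii) veteran — met.
So (c) is not satisfied (F AND T).
So (1) is not satisfied (F OR F OR F).
(2) no delinquency — satisfied.
So Overall is not satisfied (F AND T).

No — not exempt.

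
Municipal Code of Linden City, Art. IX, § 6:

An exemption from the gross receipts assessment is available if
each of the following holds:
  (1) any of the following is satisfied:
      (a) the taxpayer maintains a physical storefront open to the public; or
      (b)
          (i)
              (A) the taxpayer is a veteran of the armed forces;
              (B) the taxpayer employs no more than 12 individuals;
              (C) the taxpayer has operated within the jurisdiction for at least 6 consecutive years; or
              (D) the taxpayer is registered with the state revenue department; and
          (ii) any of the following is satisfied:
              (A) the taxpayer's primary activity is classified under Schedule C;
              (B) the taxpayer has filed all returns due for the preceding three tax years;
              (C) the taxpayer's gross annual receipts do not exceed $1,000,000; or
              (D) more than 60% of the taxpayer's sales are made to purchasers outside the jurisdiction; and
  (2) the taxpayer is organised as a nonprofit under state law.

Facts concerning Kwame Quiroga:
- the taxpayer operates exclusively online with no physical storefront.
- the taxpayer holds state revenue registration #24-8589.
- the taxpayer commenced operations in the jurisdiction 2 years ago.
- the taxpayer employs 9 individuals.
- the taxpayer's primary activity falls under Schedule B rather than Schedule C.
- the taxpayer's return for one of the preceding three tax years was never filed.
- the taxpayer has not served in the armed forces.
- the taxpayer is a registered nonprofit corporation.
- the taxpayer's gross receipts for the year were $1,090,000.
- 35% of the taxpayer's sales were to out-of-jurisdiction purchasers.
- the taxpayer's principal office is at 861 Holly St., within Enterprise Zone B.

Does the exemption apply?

No — not exempt.

(a) has storefront — not met.
(A) veteran — not met.
(B) ≤ 12 employees — satisfied.
(C) ≥ 6 yrs in jurisdiction — not satisfied.
(D) state-registered — satisfied.
(i): F OR T OR F OR T → true.
(A) Schedule C activity — fails.
(B) returns current — not satisfied.
(C) receipts ≤ $1,000,000 — not satisfied.
(D) >60% out-of-jur. sales — not met.
(ii): F OR F OR F OR F → false.
So (b) is not satisfied (T AND F).
(1) = F OR F = false.
(2) nonprofit — satisfied.
So Overall is not satisfied (F AND T).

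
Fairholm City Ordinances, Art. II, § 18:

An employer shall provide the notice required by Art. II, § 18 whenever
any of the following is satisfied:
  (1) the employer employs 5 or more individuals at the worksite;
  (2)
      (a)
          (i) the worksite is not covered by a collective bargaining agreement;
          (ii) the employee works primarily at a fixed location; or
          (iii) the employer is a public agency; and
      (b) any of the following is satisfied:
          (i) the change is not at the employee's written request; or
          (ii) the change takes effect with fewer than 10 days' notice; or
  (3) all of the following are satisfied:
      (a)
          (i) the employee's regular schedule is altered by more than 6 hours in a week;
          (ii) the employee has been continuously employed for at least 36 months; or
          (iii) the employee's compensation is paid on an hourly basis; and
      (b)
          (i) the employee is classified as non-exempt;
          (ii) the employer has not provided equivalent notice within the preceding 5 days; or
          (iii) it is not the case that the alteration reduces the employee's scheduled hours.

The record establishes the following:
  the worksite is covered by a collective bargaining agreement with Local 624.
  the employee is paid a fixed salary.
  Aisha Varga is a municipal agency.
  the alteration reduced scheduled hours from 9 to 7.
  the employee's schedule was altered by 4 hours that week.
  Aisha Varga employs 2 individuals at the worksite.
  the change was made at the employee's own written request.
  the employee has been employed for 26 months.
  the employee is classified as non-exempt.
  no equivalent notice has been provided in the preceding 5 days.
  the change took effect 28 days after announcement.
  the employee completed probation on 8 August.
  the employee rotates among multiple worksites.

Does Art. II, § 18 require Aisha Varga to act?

No — not required.

(1) ≥ 5 at site — not satisfied.
(i) no CBA — not met.
(ii) fixed location — not satisfied.
(iii) public agency — satisfied.
(a): F OR F OR T → true.
(i) not employee-requested — not met.
(ii) < 10 days' notice — not met.
(b) = F OR F = false.
(2): T AND F → false.
(i) schedule shift > 6h — not met.
(ii) tenure ≥ 36 mo. — not satisfied.
(iii) hourly-paid — fails.
(a) = F OR F OR F = false.
(i) non-exempt — holds.
(ii) no recent notice — met.
(iii) not (hours reduced) — not satisfied.
So (b) is satisfied (T OR T OR F).
(3): F AND T → false.
Overall = F OR F OR F = false.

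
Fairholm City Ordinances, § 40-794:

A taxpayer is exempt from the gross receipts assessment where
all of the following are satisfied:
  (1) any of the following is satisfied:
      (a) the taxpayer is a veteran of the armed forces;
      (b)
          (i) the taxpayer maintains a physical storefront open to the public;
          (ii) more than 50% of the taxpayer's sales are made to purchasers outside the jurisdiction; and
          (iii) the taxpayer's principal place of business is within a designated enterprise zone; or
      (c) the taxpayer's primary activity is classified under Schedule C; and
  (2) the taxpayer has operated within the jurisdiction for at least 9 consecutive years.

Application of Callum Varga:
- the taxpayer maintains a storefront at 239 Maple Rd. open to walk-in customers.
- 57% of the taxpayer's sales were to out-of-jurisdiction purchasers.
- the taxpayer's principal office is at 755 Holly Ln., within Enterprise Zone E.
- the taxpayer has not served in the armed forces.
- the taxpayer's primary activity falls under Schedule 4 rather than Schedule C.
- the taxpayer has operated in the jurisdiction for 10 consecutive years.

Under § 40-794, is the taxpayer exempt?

(a) veteran — fails.
(i) has storefront — holds.
(ii) >50% out-of-jur. sales — holds.
(iii) in enterprise zone — met.
(b) = T AND T AND T = true.
(c) Schedule C activity — fails.
(1): F OR T OR F → true.
(2) ≥ 9 yrs in jurisdiction — satisfied.
Overall: T AND T → true.

Yes — exempt.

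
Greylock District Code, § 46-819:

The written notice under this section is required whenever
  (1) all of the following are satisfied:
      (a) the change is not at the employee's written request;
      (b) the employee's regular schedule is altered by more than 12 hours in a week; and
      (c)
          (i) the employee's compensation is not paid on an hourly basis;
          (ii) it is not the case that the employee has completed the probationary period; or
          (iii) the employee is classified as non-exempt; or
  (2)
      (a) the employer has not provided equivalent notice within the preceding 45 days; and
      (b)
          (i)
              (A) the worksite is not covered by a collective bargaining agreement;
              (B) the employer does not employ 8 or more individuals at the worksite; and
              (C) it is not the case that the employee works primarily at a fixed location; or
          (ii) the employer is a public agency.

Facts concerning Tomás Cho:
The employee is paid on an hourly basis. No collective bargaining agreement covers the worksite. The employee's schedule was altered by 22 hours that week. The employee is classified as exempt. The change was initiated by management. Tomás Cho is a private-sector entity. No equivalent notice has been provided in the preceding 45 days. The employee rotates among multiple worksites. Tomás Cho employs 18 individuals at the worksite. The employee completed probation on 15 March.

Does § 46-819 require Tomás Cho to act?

(a) not employee-requested — holds.
(b) schedule shift > 12h — satisfied.
(i) not (hourly-paid) — not met.
(ii) not (past probation) — not satisfied.
(iii) non-exempt — fails.
So (c) is not satisfied (F OR F OR F).
(1): T AND T AND F → false.
(a) no recent notice — holds.
(A) no CBA — holds.
(B) not (≥ 8 at site) — not satisfied.
(C) not (fixed location) — met.
(i) = T AND F AND T = false.
(ii) public agency — fails.
So (b) is not satisfied (F OR F).
So (2) is not satisfied (T AND F).
Overall: F OR F → false.

No — not required.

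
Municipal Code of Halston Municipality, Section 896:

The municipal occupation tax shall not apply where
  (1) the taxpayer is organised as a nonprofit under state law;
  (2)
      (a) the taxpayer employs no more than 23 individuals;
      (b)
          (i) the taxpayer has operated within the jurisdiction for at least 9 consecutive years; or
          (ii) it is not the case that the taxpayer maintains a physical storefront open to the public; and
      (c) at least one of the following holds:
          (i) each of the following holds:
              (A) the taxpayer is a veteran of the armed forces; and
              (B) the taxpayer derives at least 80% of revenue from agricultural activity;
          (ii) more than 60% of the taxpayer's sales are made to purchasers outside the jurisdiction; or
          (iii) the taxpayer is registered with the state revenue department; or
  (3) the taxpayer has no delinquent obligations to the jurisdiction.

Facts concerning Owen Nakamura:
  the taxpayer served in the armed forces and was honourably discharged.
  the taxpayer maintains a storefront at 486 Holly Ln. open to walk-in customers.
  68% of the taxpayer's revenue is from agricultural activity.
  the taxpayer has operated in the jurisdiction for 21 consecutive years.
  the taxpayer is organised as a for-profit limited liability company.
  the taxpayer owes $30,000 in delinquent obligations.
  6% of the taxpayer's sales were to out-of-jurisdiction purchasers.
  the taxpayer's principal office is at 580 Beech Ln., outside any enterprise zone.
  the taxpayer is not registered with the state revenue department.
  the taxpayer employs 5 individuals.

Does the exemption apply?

No — not exempt.

(1) nonprofit — not satisfied.
(a) ≤ 23 employees — met.
(i) ≥ 9 yrs in jurisdiction — holds.
(ii) not (has storefront) — not satisfied.
So (b) is satisfied (T OR F).
(A) veteran — met.
(B) ≥80% agricultural — fails.
So (i) is not satisfied (T AND F).
(ii) >60% out-of-jur. sales — fails.
(iii) state-registered — not satisfied.
(c) = F OR F OR F = false.
(2): T AND T AND F → false.
(3) no delinquency — not satisfied.
Overall: F OR F OR F → false.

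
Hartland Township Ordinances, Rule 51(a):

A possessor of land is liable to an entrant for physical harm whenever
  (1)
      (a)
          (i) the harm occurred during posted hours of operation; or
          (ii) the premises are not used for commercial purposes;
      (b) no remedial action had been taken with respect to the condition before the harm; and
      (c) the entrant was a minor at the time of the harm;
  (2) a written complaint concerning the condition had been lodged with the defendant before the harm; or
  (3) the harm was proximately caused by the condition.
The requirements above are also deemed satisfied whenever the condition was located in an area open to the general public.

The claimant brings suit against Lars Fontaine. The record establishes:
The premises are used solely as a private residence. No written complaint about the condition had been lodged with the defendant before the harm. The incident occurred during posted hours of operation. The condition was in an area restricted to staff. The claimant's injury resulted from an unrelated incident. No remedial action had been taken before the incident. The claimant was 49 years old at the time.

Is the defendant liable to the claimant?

No — not liable.

(i) during posted hours — met.
(ii) not (commercial use) — holds.
(a): T OR T → true.
(b) no remedial action — holds.
(c) entrant a minor — not met.
So (1) is not satisfied (T AND T AND F).
(2) complaint lodged — not satisfied.
(3) proximate cause — not met.
So Overall is not satisfied (F OR F OR F).
Exception (public area) — not satisfied.
Result: main false OR exception false → false.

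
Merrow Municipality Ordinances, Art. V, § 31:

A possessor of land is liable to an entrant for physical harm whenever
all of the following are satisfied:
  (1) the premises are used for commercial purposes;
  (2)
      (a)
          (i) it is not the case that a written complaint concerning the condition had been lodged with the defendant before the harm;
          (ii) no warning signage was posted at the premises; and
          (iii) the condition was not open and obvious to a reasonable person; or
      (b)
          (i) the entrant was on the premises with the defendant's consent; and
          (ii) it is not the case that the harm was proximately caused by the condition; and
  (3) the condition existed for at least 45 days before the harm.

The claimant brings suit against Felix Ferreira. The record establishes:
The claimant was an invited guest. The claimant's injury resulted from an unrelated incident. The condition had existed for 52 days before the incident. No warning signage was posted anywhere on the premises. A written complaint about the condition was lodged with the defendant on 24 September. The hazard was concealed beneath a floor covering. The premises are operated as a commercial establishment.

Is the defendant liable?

(1) commercial use — met.
(i) not (complaint lodged) — fails.
(ii) no signage posted — satisfied.
(iii) not open/obvious — holds.
(a) = F AND T AND T = false.
(i) consent to enter — satisfied.
(ii) not (proximate cause) — holds.
So (b) is satisfied (T AND T).
(2) = F OR T = true.
(3) condition ≥45 days old — satisfied.
Overall = T AND T AND T = true.

Yes — liable.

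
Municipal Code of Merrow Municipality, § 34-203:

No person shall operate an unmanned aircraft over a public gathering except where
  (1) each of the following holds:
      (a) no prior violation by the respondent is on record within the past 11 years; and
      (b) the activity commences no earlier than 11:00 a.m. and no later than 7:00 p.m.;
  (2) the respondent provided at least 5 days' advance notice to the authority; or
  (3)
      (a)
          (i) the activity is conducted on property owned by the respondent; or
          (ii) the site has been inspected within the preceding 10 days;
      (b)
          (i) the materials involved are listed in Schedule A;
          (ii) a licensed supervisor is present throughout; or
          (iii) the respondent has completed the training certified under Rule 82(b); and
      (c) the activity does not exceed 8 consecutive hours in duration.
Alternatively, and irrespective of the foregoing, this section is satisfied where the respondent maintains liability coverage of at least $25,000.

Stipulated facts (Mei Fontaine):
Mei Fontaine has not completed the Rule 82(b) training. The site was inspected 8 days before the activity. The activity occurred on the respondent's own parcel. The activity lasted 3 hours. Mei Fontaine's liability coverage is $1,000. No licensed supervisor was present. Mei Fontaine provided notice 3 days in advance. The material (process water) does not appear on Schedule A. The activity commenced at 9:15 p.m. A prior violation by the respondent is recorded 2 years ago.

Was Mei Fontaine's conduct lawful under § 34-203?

No — unlawful.

(a) no prior violation — not met.
(b) start within hours — not met.
(1): F AND F → false.
(2) ≥5 days' notice — not satisfied.
(i) own property — satisfied.
(ii) site inspected — satisfied.
(a): T OR T → true.
(i) Schedule A material — not met.
(ii) supervisor present — not met.
(iii) training certified — fails.
(b): F OR F OR F → false.
(c) ≤ 8 hrs duration — holds.
(3) = T AND F AND T = false.
So Overall is not satisfied (F OR F OR F).
Exception (coverage ≥ $25,000) — not satisfied.
Result: main false OR exception false → false.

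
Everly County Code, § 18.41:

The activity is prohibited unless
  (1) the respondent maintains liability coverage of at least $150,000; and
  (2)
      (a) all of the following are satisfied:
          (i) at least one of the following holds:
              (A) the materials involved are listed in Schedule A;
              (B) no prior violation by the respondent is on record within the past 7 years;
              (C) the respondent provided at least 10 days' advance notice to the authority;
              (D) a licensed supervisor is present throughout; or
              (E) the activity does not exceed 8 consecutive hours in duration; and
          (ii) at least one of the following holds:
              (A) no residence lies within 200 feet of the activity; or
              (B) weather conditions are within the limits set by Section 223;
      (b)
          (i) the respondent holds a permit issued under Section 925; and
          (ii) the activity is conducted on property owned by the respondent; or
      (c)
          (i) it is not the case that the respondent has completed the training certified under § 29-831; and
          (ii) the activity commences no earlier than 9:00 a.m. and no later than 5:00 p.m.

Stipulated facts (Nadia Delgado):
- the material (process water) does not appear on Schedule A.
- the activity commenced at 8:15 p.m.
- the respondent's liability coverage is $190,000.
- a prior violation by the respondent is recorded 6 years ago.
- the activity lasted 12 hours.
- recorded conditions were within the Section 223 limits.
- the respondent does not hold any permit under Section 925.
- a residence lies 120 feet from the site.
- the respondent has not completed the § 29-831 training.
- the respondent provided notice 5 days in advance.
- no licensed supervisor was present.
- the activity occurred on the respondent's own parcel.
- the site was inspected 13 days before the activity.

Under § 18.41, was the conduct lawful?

(1) coverage ≥ $150,000 — met.
(A) Schedule A material — not satisfied.
(B) no prior violation — not met.
(C) ≥10 days' notice — fails.
(D) supervisor present — not met.
(E) ≤ 8 hrs duration — not satisfied.
(i) = F OR F OR F OR F OR F = false.
(A) no residence in 200 ft — not met.
(B) weather ok — holds.
So (ii) is satisfied (F OR T).
(a): F AND T → false.
(i) holds permit — not met.
(ii) own property — met.
(b) = F AND T = false.
(i) not (training certified) — met.
(ii) start within hours — fails.
So (c) is not satisfied (T AND F).
(2) = F OR F OR F = false.
Overall = T AND F = false.

No — unlawful.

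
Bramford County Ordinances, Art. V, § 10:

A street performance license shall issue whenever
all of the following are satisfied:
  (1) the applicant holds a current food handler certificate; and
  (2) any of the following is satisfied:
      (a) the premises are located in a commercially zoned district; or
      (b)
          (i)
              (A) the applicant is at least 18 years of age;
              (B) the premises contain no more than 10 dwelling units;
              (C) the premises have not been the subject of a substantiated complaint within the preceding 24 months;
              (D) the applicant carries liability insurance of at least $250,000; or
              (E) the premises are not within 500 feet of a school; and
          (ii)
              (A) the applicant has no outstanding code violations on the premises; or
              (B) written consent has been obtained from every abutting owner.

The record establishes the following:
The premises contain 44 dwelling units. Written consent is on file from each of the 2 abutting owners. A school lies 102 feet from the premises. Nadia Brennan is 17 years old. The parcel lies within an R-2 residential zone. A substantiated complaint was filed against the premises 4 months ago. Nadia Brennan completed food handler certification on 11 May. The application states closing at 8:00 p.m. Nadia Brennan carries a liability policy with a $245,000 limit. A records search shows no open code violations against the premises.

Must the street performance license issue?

No — denied.

(1) food handler cert. — satisfied.
(a) commercially zoned — not met.
(A) age ≥ 18 — not met.
(B) ≤ 10 units — fails.
(C) no complaint in 24 mo. — not met.
(D) insurance ≥ $250,000 — fails.
(E) ≥500 ft from school — fails.
(i): F OR F OR F OR F OR F → false.
(A) no code violations — holds.
(B) all abutters consent — satisfied.
(ii): T OR T → true.
So (b) is not satisfied (F AND T).
(2): F OR F → false.
So Overall is not satisfied (T AND F).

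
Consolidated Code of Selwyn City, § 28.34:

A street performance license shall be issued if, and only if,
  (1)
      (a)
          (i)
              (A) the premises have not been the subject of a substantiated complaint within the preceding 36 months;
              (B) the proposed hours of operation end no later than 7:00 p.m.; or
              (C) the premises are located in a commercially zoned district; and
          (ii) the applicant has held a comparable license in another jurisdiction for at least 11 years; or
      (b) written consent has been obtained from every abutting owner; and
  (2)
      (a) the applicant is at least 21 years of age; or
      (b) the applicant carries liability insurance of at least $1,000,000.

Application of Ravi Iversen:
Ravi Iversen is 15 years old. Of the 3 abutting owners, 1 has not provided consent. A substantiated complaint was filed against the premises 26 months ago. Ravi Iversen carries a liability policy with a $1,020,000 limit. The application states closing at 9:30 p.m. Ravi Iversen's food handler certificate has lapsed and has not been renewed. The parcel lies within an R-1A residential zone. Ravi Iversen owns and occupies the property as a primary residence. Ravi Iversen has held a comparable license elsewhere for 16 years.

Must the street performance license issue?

No — denied.

(A) no complaint in 36 mo. — not satisfied.
(B) closes by 7 p.m. — fails.
(C) commercially zoned — not satisfied.
(i): F OR F OR F → false.
(ii) prior license ≥ 11 yr — met.
(a): F AND T → false.
(b) all abutters consent — not met.
(1): F OR F → false.
(a) age ≥ 21 — not satisfied.
(b) insurance ≥ $1,000,000 — met.
(2) = F OR T = true.
Overall: F AND T → false.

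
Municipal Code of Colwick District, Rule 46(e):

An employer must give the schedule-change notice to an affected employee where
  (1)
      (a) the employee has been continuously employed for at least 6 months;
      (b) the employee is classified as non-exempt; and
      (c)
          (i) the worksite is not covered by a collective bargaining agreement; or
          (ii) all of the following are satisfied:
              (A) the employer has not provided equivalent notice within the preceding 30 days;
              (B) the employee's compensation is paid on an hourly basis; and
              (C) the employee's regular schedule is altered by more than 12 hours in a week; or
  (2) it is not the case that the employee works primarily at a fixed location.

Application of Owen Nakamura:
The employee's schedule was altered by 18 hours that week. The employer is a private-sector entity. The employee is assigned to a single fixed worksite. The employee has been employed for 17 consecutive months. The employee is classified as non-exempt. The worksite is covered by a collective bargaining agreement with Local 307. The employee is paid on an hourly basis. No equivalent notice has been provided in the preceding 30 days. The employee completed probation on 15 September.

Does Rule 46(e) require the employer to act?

Yes — required.

(a) tenure ≥ 6 mo. — holds.
(b) non-exempt — met.
(i) no CBA — not satisfied.
(A) no recent notice — satisfied.
(B) hourly-paid — satisfied.
(C) schedule shift > 12h — satisfied.
(ii): T AND T AND T → true.
(c) = F OR T = true.
(1): T AND T AND T → true.
(2) not (fixed location) — not satisfied.
Overall = T OR F = true.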